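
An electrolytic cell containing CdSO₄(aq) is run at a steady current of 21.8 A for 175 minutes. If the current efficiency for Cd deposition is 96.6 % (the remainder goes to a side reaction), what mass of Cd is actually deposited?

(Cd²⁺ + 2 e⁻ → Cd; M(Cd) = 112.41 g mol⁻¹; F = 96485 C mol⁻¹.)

Q = I·t = 21.80 × 10500 = 228900 C.
n(e⁻) = 228900/96485 = 2.372 mol; theoretically n(Cd) = 2.372/2 = 1.186 mol, m_theo = 133.3 g.
At 96.6 % efficiency, m_actual = 0.966 × 133.3 = 129 g.

129 g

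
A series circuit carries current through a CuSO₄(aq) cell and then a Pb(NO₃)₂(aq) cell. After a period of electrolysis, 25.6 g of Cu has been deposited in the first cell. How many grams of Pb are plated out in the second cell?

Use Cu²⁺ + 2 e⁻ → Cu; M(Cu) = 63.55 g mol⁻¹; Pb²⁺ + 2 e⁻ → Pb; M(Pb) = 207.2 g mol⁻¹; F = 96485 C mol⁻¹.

83.5 g

n(Cu) = 25.6 / 63.55 = 0.4028 mol.
Since Cu²⁺ + 2 e⁻ → Cu, n(e⁻) passed = 2 × 0.4028 = 0.8057 mol.
Cells in series carry the same charge, so the same 0.8057 mol of electrons passes through cell 2.
Pb²⁺ + 2 e⁻ → Pb, so n(Pb) = 0.8057 / 2 = 0.4028 mol.
m(Pb) = 0.4028 × 207.2 = 83.5 g.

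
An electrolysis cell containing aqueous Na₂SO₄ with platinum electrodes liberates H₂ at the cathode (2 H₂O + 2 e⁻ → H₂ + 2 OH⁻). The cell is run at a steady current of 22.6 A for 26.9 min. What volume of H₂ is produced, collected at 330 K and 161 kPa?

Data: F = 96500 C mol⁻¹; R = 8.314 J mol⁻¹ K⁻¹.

3.22 L

Q = I·t = 22.60 A × 1614.0 s = 36480 C.
n(e⁻) = Q/F = 36480 / 96500 = 0.3780 mol.
2 electrons are transferred per H₂ molecule, so n(H₂) = 0.3780 / 2 = 0.1890 mol.
V = nRT/P = (0.1890 × 8.314 × 330) / (161 × 10³ Pa) = 0.00322 m³ = 3.22 L.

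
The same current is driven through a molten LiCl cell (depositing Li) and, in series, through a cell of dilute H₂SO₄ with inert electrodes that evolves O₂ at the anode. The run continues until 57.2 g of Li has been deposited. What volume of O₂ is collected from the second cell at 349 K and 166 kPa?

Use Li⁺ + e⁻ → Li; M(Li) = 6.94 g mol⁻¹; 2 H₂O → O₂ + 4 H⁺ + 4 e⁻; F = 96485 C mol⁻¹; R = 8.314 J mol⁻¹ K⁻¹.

n(Li) = 57.2 / 6.94 = 8.242 mol, so n(e⁻) = 1 × 8.242 = 8.242 mol.
The cells are in series, so the same 8.242 mol of electrons passes through the second cell.
2 H₂O → O₂ + 4 H⁺ + 4 e⁻ — 4 mol e⁻ per mol O₂, so n(O₂) = 8.242/4 = 2.061 mol.
V = nRT/P = (2.061 × 8.314 × 349) / (166 × 10³) = 0.0360 m³ = 36.0 L.

36.0 L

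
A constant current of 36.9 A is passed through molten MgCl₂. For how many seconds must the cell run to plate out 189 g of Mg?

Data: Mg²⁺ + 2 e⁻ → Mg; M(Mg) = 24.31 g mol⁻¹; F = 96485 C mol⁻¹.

n(Mg) = m/M = 189 / 24.31 = 7.775 mol.
Each Mg atom requires 2 electrons, so n(e⁻) = 2 × 7.775 = 15.55 mol.
Q = n(e⁻)·F = 15.55 × 96485 = 1500000 C.
t = Q/I = 1500000 / 36.90 A = 40660 s.

40700 s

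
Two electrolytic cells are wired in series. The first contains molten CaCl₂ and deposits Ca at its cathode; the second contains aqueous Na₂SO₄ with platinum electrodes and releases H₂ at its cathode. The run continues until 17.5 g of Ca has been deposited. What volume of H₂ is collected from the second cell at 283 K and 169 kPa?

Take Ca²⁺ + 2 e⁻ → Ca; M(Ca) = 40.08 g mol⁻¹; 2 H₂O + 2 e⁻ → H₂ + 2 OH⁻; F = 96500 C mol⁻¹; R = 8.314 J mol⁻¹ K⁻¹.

6.08 L

n(Ca) = 17.5 / 40.08 = 0.4366 mol, so n(e⁻) = 2 × 0.4366 = 0.8733 mol.
The cells are in series, so the same 0.8733 mol of electrons passes through the second cell.
2 H₂O + 2 e⁻ → H₂ + 2 OH⁻ — 2 mol e⁻ per mol H₂, so n(H₂) = 0.8733/2 = 0.4366 mol.
V = nRT/P = (0.4366 × 8.314 × 283) / (169 × 10³) = 0.00608 m³ = 6.08 L.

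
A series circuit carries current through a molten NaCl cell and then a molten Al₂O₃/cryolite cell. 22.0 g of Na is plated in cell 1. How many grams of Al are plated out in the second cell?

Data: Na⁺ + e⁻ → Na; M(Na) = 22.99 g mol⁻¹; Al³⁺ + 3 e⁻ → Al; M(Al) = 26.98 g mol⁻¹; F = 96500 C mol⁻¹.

8.61 g

n(Na) = 22.0 / 22.99 = 0.9569 mol.
Since Na⁺ + e⁻ → Na, n(e⁻) passed = 1 × 0.9569 = 0.9569 mol.
Cells in series carry the same charge, so the same 0.9569 mol of electrons passes through cell 2.
Al³⁺ + 3 e⁻ → Al, so n(Al) = 0.9569 / 3 = 0.3190 mol.
m(Al) = 0.3190 × 26.98 = 8.61 g.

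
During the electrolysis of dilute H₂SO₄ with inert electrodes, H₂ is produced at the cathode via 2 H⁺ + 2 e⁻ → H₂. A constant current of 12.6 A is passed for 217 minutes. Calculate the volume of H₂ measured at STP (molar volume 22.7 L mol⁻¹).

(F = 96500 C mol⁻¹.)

Q = I·t = 12.60 A × 13020 s = 164100 C.
n(e⁻) = Q/F = 164100 / 96500 = 1.700 mol.
2 electrons are transferred per H₂ molecule, so n(H₂) = 1.700 / 2 = 0.8500 mol.
V = n × V_m = 0.8500 × 22.7 = 19.3 L.

19.3 L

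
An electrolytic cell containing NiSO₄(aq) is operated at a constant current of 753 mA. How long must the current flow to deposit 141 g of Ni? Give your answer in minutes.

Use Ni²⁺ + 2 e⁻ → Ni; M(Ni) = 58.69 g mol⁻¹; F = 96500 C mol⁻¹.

n(Ni) = m/M = 141 / 58.69 = 2.402 mol.
Each Ni atom requires 2 electrons, so n(e⁻) = 2 × 2.402 = 4.805 mol.
Q = n(e⁻)·F = 4.805 × 96500 = 463700 C.
t = Q/I = 463700 / 0.7530 A = 615800 s = 10300 min.

10300 min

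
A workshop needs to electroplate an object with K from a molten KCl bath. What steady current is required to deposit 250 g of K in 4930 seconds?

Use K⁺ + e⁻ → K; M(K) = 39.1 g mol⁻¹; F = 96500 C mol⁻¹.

n(K) = 250 / 39.1 = 6.394 mol.
n(e⁻) = 1 × 6.394 = 6.394 mol.
Q = n(e⁻)·F = 6.394 × 96500 = 617000 C.
I = Q/t = 617000 / 4930.0 s = 125 A.

125 A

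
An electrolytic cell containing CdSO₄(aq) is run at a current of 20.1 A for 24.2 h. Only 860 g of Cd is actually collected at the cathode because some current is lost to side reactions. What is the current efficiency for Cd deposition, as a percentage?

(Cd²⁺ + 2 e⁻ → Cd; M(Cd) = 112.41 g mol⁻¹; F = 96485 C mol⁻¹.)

Q = I·t = 20.10 × 87120 = 1751000 C; n(e⁻) = 1751000/96485 = 18.15 mol.
Theoretical n(Cd) = n(e⁻)/2 = 9.075 mol, i.e. m_theo = 9.075 × 112.41 = 1020 g.
Efficiency = m_actual / m_theo = 860 / 1020 = 84.3 %.

84.3 %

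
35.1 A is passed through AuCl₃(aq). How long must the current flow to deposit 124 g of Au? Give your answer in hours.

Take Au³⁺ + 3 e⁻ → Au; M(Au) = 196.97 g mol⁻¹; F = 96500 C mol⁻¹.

1.44 h

n(Au) = m/M = 124 / 196.97 = 0.6295 mol.
Each Au atom requires 3 electrons, so n(e⁻) = 3 × 0.6295 = 1.889 mol.
Q = n(e⁻)·F = 1.889 × 96500 = 182300 C.
t = Q/I = 182300 / 35.10 A = 5192 s = 1.44 h.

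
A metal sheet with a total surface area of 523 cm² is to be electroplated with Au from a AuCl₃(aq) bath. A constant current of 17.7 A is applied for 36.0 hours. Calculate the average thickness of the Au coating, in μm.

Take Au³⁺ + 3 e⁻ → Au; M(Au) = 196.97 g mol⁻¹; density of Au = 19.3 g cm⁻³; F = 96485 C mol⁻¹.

Q = I·t = 17.70 × 129600 = 2294000 C; n(e⁻) = 23.77 mol.
n(Au) = n(e⁻)/3 = 7.925 mol, so m = 7.925 × 196.97 = 1561 g.
Volume = m/ρ = 1561 / 19.3 = 80.88 cm³.
Thickness = V/A = 80.88 / 523 = 0.155 cm = 1550 μm.

1550 μm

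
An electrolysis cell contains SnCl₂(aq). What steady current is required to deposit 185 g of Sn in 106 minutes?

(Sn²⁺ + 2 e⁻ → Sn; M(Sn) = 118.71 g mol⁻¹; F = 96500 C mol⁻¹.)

n(Sn) = 185 / 118.71 = 1.558 mol.
n(e⁻) = 2 × 1.558 = 3.117 mol.
Q = n(e⁻)·F = 3.117 × 96500 = 300800 C.
I = Q/t = 300800 / 6360.0 s = 47.3 A.

47.3 A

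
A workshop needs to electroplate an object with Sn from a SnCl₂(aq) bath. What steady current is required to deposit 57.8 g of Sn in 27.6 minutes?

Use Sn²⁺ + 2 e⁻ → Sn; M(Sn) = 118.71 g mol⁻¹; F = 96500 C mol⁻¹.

n(Sn) = 57.8 / 118.71 = 0.4869 mol.
n(e⁻) = 2 × 0.4869 = 0.9738 mol.
Q = n(e⁻)·F = 0.9738 × 96500 = 93970 C.
I = Q/t = 93970 / 1656.0 s = 56.7 A.

56.7 A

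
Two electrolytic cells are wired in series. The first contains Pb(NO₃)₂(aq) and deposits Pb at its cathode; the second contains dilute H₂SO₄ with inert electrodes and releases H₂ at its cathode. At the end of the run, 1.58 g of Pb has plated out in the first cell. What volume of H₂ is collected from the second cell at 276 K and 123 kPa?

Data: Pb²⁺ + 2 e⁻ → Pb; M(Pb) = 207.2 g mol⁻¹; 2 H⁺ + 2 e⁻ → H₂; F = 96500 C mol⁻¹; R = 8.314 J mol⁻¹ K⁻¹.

0.142 L

n(Pb) = 1.58 / 207.2 = 0.007625 mol, so n(e⁻) = 2 × 0.007625 = 0.01525 mol.
The cells are in series, so the same 0.01525 mol of electrons passes through the second cell.
2 H⁺ + 2 e⁻ → H₂ — 2 mol e⁻ per mol H₂, so n(H₂) = 0.01525/2 = 0.007625 mol.
V = nRT/P = (0.007625 × 8.314 × 276) / (123 × 10³) = 1.42 × 10⁻⁴ m³ = 0.142 L.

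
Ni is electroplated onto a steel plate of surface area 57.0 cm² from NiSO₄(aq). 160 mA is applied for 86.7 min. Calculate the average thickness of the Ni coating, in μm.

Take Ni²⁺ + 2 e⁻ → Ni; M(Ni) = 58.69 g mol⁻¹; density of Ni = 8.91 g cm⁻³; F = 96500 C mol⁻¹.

Q = I·t = 0.1600 × 5202.0 = 832.3 C; n(e⁻) = 0.008625 mol.
n(Ni) = n(e⁻)/2 = 0.004313 mol, so m = 0.004313 × 58.69 = 0.2531 g.
Volume = m/ρ = 0.2531 / 8.91 = 0.02841 cm³.
Thickness = V/A = 0.02841 / 57.0 = 4.98 × 10⁻⁴ cm = 4.98 μm.

4.98 μm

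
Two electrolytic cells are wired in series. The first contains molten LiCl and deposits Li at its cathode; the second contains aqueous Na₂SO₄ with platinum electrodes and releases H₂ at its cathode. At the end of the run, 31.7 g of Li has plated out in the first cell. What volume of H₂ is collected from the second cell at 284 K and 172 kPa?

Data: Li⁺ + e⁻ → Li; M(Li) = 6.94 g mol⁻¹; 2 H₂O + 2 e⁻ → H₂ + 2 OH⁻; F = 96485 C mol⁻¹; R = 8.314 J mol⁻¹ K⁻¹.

31.4 L

n(Li) = 31.7 / 6.94 = 4.568 mol, so n(e⁻) = 1 × 4.568 = 4.568 mol.
The cells are in series, so the same 4.568 mol of electrons passes through the second cell.
2 H₂O + 2 e⁻ → H₂ + 2 OH⁻ — 2 mol e⁻ per mol H₂, so n(H₂) = 4.568/2 = 2.284 mol.
V = nRT/P = (2.284 × 8.314 × 284) / (172 × 10³) = 0.0314 m³ = 31.4 L.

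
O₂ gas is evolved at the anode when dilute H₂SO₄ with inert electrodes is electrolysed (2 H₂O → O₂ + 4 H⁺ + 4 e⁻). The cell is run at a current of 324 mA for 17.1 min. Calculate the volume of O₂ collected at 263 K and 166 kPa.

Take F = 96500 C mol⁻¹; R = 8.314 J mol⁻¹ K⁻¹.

Q = I·t = 0.3240 A × 1026.0 s = 332.4 C.
n(e⁻) = Q/F = 332.4 / 96500 = 0.003445 mol.
4 electrons are transferred per O₂ molecule, so n(O₂) = 0.003445 / 4 = 0.0008612 mol.
V = nRT/P = (0.0008612 × 8.314 × 263) / (166 × 10³ Pa) = 1.13 × 10⁻⁵ m³ = 0.0113 L.

0.0113 L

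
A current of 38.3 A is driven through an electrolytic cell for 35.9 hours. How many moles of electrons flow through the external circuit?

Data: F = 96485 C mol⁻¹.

51.3 mol

Q = I·t = 38.30 A × 129240 s = 4950000 C.
n(e⁻) = Q/F = 4950000 / 96485 = 51.3 mol.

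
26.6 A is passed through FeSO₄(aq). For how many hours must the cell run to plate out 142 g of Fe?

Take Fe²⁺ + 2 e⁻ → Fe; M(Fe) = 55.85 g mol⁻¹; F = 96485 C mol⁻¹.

n(Fe) = m/M = 142 / 55.85 = 2.543 mol.
Each Fe atom requires 2 electrons, so n(e⁻) = 2 × 2.543 = 5.085 mol.
Q = n(e⁻)·F = 5.085 × 96485 = 490600 C.
t = Q/I = 490600 / 26.60 A = 18440 s = 5.12 h.

5.12 h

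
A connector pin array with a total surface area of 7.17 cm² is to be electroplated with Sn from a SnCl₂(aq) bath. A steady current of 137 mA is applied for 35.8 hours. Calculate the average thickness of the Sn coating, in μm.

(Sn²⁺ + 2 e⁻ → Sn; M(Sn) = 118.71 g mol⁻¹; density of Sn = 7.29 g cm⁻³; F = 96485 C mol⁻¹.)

Q = I·t = 0.1370 × 128880 = 17660 C; n(e⁻) = 0.1830 mol.
n(Sn) = n(e⁻)/2 = 0.09150 mol, so m = 0.09150 × 118.71 = 10.86 g.
Volume = m/ρ = 10.86 / 7.29 = 1.490 cm³.
Thickness = V/A = 1.490 / 7.17 = 0.208 cm = 2080 μm.

2080 μm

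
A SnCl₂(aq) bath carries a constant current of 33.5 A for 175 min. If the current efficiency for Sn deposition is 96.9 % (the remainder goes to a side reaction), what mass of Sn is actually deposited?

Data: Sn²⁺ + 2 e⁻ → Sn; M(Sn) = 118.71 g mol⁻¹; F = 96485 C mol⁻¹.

Q = I·t = 33.50 × 10500 = 351800 C.
n(e⁻) = 351800/96485 = 3.646 mol; theoretically n(Sn) = 3.646/2 = 1.823 mol, m_theo = 216.4 g.
At 96.9 % efficiency, m_actual = 0.969 × 216.4 = 210 g.

210 g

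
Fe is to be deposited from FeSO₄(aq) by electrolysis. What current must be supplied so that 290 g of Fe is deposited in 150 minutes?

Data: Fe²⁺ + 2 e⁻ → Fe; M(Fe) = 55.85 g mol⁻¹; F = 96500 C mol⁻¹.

111 A

n(Fe) = 290 / 55.85 = 5.192 mol.
n(e⁻) = 2 × 5.192 = 10.38 mol.
Q = n(e⁻)·F = 10.38 × 96500 = 1002000 C.
I = Q/t = 1002000 / 9000.0 s = 111 A.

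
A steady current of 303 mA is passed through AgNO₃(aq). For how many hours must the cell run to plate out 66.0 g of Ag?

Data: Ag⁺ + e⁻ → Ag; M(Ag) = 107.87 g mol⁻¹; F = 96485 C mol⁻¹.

n(Ag) = m/M = 66.0 / 107.87 = 0.6118 mol.
Each Ag atom requires 1 electron, so n(e⁻) = 1 × 0.6118 = 0.6118 mol.
Q = n(e⁻)·F = 0.6118 × 96485 = 59030 C.
t = Q/I = 59030 / 0.3030 A = 194800 s = 54.1 h.

54.1 h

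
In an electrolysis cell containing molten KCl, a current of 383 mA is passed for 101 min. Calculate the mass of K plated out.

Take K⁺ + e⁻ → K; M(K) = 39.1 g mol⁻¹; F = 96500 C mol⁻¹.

Q = I·t = 0.3830 A × 6060.0 s = 2321 C.
n(e⁻) = Q/F = 2321 / 96500 = 0.02405 mol.
K⁺ + e⁻ → K, so n(K) = n(e⁻)/1 = 0.02405 mol.
m = n·M = 0.02405 × 39.1 = 0.940 g.

0.940 g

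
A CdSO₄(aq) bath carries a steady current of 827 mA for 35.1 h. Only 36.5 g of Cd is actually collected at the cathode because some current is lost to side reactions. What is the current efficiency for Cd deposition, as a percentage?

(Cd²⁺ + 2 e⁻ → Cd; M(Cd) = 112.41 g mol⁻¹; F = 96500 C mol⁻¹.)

Q = I·t = 0.8270 × 126360 = 104500 C; n(e⁻) = 104500/96500 = 1.083 mol.
Theoretical n(Cd) = n(e⁻)/2 = 0.5414 mol, i.e. m_theo = 0.5414 × 112.41 = 60.86 g.
Efficiency = m_actual / m_theo = 36.5 / 60.86 = 60.0 %.

60.0 %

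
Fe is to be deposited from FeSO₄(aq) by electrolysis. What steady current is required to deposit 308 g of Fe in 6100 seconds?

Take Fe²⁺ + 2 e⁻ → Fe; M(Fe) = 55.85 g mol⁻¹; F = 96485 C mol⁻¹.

n(Fe) = 308 / 55.85 = 5.515 mol.
n(e⁻) = 2 × 5.515 = 11.03 mol.
Q = n(e⁻)·F = 11.03 × 96485 = 1064000 C.
I = Q/t = 1064000 / 6100.0 s = 174 A.

174 A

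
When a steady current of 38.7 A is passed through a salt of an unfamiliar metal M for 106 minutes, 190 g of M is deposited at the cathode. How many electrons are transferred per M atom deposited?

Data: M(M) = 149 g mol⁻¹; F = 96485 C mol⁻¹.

2

Q = I·t = 38.70 A × 6360.0 s = 246100 C, so n(e⁻) = 246100/96485 = 2.551 mol.
n(M) deposited = 190 / 149 = 1.275 mol.
Electrons per atom = n(e⁻)/n(M) = 2.551 / 1.275 = 2.00 ≈ 2, so the ion is M²⁺.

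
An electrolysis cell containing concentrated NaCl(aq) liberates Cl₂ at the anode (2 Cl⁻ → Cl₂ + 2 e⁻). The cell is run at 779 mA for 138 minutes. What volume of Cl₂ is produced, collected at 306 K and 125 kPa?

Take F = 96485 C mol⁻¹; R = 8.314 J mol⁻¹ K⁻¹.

0.680 L

Q = I·t = 0.7790 A × 8280.0 s = 6450 C.
n(e⁻) = Q/F = 6450 / 96485 = 0.06685 mol.
2 electrons are transferred per Cl₂ molecule, so n(Cl₂) = 0.06685 / 2 = 0.03343 mol.
V = nRT/P = (0.03343 × 8.314 × 306) / (125 × 10³ Pa) = 6.80 × 10⁻⁴ m³ = 0.680 L.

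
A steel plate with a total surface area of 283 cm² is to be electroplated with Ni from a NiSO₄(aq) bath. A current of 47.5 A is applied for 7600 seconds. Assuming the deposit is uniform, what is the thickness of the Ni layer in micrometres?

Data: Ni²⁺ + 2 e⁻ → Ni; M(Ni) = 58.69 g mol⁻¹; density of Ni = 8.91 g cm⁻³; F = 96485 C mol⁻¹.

Q = I·t = 47.50 × 7600.0 = 361000 C; n(e⁻) = 3.742 mol.
n(Ni) = n(e⁻)/2 = 1.871 mol, so m = 1.871 × 58.69 = 109.8 g.
Volume = m/ρ = 109.8 / 8.91 = 12.32 cm³.
Thickness = V/A = 12.32 / 283 = 0.0435 cm = 435 μm.

435 μm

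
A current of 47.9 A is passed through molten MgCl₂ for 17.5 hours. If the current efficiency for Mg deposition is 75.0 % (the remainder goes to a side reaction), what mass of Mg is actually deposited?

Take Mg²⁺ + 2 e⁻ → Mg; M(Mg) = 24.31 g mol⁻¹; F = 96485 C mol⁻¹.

Q = I·t = 47.90 × 63000 = 3018000 C.
n(e⁻) = 3018000/96485 = 31.28 mol; theoretically n(Mg) = 31.28/2 = 15.64 mol, m_theo = 380.2 g.
At 75.0 % efficiency, m_actual = 0.750 × 380.2 = 285 g.

285 g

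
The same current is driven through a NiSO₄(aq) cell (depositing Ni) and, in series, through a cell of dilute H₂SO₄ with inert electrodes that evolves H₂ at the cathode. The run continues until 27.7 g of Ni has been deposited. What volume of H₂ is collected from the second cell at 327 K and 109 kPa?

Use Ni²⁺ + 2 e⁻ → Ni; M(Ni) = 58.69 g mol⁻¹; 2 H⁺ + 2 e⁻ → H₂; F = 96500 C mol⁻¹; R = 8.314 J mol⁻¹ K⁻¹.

n(Ni) = 27.7 / 58.69 = 0.4720 mol, so n(e⁻) = 2 × 0.4720 = 0.9439 mol.
The cells are in series, so the same 0.9439 mol of electrons passes through the second cell.
2 H⁺ + 2 e⁻ → H₂ — 2 mol e⁻ per mol H₂, so n(H₂) = 0.9439/2 = 0.4720 mol.
V = nRT/P = (0.4720 × 8.314 × 327) / (109 × 10³) = 0.0118 m³ = 11.8 L.

11.8 L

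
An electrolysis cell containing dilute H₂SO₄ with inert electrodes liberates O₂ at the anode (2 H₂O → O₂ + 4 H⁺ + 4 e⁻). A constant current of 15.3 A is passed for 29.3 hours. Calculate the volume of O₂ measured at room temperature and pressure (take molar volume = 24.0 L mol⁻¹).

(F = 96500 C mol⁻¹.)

Q = I·t = 15.30 A × 105480 s = 1614000 C.
n(e⁻) = Q/F = 1614000 / 96500 = 16.72 mol.
4 electrons are transferred per O₂ molecule, so n(O₂) = 16.72 / 4 = 4.181 mol.
V = n × V_m = 4.181 × 24.0 = 100 L.

100 L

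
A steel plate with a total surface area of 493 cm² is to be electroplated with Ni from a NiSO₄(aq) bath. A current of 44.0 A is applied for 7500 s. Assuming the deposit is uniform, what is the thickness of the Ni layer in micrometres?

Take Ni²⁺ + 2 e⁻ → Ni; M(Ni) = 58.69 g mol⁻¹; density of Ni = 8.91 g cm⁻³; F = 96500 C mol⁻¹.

228 μm

Q = I·t = 44.00 × 7500.0 = 330000 C; n(e⁻) = 3.420 mol.
n(Ni) = n(e⁻)/2 = 1.710 mol, so m = 1.710 × 58.69 = 100.4 g.
Volume = m/ρ = 100.4 / 8.91 = 11.26 cm³.
Thickness = V/A = 11.26 / 493 = 0.0228 cm = 228 μm.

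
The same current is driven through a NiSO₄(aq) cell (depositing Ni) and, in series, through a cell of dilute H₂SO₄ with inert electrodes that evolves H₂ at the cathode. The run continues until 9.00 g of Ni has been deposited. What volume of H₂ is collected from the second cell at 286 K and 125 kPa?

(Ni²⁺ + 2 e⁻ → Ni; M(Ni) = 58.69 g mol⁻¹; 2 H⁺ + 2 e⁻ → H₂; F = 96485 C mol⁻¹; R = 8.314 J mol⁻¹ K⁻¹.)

2.92 L

n(Ni) = 9.00 / 58.69 = 0.1533 mol, so n(e⁻) = 2 × 0.1533 = 0.3067 mol.
The cells are in series, so the same 0.3067 mol of electrons passes through the second cell.
2 H⁺ + 2 e⁻ → H₂ — 2 mol e⁻ per mol H₂, so n(H₂) = 0.3067/2 = 0.1533 mol.
V = nRT/P = (0.1533 × 8.314 × 286) / (125 × 10³) = 0.00292 m³ = 2.92 L.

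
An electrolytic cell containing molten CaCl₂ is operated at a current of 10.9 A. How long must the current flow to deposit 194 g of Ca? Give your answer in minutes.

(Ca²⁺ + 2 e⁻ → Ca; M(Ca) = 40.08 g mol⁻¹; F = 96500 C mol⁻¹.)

n(Ca) = m/M = 194 / 40.08 = 4.840 mol.
Each Ca atom requires 2 electrons, so n(e⁻) = 2 × 4.840 = 9.681 mol.
Q = n(e⁻)·F = 9.681 × 96500 = 934200 C.
t = Q/I = 934200 / 10.90 A = 85700 s = 1430 min.

1430 min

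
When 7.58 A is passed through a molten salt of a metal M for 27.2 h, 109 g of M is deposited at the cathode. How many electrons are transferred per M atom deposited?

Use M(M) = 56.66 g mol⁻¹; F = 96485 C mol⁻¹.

4

Q = I·t = 7.580 A × 97920 s = 742200 C, so n(e⁻) = 742200/96485 = 7.693 mol.
n(M) deposited = 109 / 56.66 = 1.924 mol.
Electrons per atom = n(e⁻)/n(M) = 7.693 / 1.924 = 4.00 ≈ 4, so the ion is M⁴⁺.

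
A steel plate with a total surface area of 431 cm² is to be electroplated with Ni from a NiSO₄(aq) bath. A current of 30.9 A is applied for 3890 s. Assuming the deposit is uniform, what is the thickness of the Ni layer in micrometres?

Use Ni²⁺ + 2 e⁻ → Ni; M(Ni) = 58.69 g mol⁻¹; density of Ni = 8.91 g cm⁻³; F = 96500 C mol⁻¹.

Q = I·t = 30.90 × 3890.0 = 120200 C; n(e⁻) = 1.246 mol.
n(Ni) = n(e⁻)/2 = 0.6228 mol, so m = 0.6228 × 58.69 = 36.55 g.
Volume = m/ρ = 36.55 / 8.91 = 4.102 cm³.
Thickness = V/A = 4.102 / 431 = 0.00952 cm = 95.2 μm.

95.2 μm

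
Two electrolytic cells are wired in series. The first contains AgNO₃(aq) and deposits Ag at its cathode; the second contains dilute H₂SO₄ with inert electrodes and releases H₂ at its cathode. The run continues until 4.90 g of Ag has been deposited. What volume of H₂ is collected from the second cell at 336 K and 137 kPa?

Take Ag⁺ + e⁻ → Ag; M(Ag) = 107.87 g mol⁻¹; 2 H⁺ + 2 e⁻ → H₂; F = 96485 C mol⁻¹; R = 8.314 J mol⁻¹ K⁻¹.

n(Ag) = 4.90 / 107.87 = 0.04543 mol, so n(e⁻) = 1 × 0.04543 = 0.04543 mol.
The cells are in series, so the same 0.04543 mol of electrons passes through the second cell.
2 H⁺ + 2 e⁻ → H₂ — 2 mol e⁻ per mol H₂, so n(H₂) = 0.04543/2 = 0.02271 mol.
V = nRT/P = (0.02271 × 8.314 × 336) / (137 × 10³) = 4.63 × 10⁻⁴ m³ = 0.463 L.

0.463 L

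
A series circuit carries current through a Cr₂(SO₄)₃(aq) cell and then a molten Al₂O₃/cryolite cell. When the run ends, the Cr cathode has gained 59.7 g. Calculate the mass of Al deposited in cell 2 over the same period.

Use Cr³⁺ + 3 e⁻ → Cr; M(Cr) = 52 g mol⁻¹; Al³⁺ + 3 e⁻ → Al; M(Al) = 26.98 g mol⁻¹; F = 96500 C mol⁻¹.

31.0 g

n(Cr) = 59.7 / 52 = 1.148 mol.
Since Cr³⁺ + 3 e⁻ → Cr, n(e⁻) passed = 3 × 1.148 = 3.444 mol.
Cells in series carry the same charge, so the same 3.444 mol of electrons passes through cell 2.
Al³⁺ + 3 e⁻ → Al, so n(Al) = 3.444 / 3 = 1.148 mol.
m(Al) = 1.148 × 26.98 = 31.0 g.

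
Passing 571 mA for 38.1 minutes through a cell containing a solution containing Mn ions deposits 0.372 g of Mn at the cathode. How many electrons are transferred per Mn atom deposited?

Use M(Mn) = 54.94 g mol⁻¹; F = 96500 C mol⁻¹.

Q = I·t = 0.5710 A × 2286.0 s = 1305 C, so n(e⁻) = 1305/96500 = 0.01353 mol.
n(Mn) deposited = 0.372 / 54.94 = 0.006771 mol.
Electrons per atom = n(e⁻)/n(Mn) = 0.01353 / 0.006771 = 2.00 ≈ 2, so the ion is Mn²⁺.

2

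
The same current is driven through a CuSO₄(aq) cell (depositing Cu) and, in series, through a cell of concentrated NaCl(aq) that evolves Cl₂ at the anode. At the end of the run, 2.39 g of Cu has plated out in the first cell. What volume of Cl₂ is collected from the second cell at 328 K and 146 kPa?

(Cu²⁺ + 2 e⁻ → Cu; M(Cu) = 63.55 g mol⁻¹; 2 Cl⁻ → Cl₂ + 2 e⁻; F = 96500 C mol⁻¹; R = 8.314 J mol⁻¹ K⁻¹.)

n(Cu) = 2.39 / 63.55 = 0.03761 mol, so n(e⁻) = 2 × 0.03761 = 0.07522 mol.
The cells are in series, so the same 0.07522 mol of electrons passes through the second cell.
2 Cl⁻ → Cl₂ + 2 e⁻ — 2 mol e⁻ per mol Cl₂, so n(Cl₂) = 0.07522/2 = 0.03761 mol.
V = nRT/P = (0.03761 × 8.314 × 328) / (146 × 10³) = 7.02 × 10⁻⁴ m³ = 0.702 L.

0.702 L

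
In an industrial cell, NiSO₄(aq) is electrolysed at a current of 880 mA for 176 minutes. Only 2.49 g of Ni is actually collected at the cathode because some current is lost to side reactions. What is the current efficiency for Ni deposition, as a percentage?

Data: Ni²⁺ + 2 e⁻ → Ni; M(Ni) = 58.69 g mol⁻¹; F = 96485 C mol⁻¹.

88.1 %

Q = I·t = 0.8800 × 10560 = 9293 C; n(e⁻) = 9293/96485 = 0.09631 mol.
Theoretical n(Ni) = n(e⁻)/2 = 0.04816 mol, i.e. m_theo = 0.04816 × 58.69 = 2.826 g.
Efficiency = m_actual / m_theo = 2.49 / 2.826 = 88.1 %.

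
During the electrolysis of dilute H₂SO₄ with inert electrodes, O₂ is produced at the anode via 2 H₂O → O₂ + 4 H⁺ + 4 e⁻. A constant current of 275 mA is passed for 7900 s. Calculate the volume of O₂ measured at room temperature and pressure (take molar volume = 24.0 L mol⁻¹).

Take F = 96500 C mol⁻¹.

0.135 L

Q = I·t = 0.2750 A × 7900.0 s = 2172 C.
n(e⁻) = Q/F = 2172 / 96500 = 0.02251 mol.
4 electrons are transferred per O₂ molecule, so n(O₂) = 0.02251 / 4 = 0.005628 mol.
V = n × V_m = 0.005628 × 24.0 = 0.135 L.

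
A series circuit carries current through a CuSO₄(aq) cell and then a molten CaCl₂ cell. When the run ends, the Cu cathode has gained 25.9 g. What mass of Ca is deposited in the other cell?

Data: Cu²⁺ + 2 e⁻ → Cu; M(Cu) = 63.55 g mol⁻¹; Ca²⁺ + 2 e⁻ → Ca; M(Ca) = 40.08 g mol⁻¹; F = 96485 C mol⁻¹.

n(Cu) = 25.9 / 63.55 = 0.4076 mol.
Since Cu²⁺ + 2 e⁻ → Cu, n(e⁻) passed = 2 × 0.4076 = 0.8151 mol.
Cells in series carry the same charge, so the same 0.8151 mol of electrons passes through cell 2.
Ca²⁺ + 2 e⁻ → Ca, so n(Ca) = 0.8151 / 2 = 0.4076 mol.
m(Ca) = 0.4076 × 40.08 = 16.3 g.

16.3 g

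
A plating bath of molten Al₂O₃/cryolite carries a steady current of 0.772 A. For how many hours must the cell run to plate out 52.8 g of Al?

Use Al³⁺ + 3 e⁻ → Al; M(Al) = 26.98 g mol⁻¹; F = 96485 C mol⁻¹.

n(Al) = m/M = 52.8 / 26.98 = 1.957 mol.
Each Al atom requires 3 electrons, so n(e⁻) = 3 × 1.957 = 5.871 mol.
Q = n(e⁻)·F = 5.871 × 96485 = 566500 C.
t = Q/I = 566500 / 0.7720 A = 733800 s = 204 h.

204 h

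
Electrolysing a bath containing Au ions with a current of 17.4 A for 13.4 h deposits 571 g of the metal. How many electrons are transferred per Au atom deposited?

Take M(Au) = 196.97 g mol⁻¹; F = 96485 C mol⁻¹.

3

Q = I·t = 17.40 A × 48240 s = 839400 C, so n(e⁻) = 839400/96485 = 8.700 mol.
n(Au) deposited = 571 / 196.97 = 2.899 mol.
Electrons per atom = n(e⁻)/n(Au) = 8.700 / 2.899 = 3.00 ≈ 3, so the ion is Au³⁺.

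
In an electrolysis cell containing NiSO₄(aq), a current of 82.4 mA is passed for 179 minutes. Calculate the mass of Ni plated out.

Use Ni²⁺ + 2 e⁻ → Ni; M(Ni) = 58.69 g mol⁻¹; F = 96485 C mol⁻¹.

0.269 g

Q = I·t = 0.08240 A × 10740 s = 885.0 C.
n(e⁻) = Q/F = 885.0 / 96485 = 0.009172 mol.
Ni²⁺ + 2 e⁻ → Ni, so n(Ni) = n(e⁻)/2 = 0.004586 mol.
m = n·M = 0.004586 × 58.69 = 0.269 g.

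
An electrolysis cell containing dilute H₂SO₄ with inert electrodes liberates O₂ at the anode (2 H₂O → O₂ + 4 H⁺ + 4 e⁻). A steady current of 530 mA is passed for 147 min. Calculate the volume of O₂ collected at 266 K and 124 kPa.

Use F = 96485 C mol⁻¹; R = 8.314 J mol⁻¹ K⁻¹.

0.216 L

Q = I·t = 0.5300 A × 8820.0 s = 4675 C.
n(e⁻) = Q/F = 4675 / 96485 = 0.04845 mol.
4 electrons are transferred per O₂ molecule, so n(O₂) = 0.04845 / 4 = 0.01211 mol.
V = nRT/P = (0.01211 × 8.314 × 266) / (124 × 10³ Pa) = 2.16 × 10⁻⁴ m³ = 0.216 L.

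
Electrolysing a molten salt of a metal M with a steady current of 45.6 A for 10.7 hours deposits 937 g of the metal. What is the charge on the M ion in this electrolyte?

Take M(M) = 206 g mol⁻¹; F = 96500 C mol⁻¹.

Q = I·t = 45.60 A × 38520 s = 1757000 C, so n(e⁻) = 1757000/96500 = 18.20 mol.
n(M) deposited = 937 / 206 = 4.549 mol.
Electrons per atom = n(e⁻)/n(M) = 18.20 / 4.549 = 4.00 ≈ 4, so the ion is M⁴⁺.

+4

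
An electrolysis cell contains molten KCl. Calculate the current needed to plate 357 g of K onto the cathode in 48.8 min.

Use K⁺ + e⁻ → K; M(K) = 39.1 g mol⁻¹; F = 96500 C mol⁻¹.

n(K) = 357 / 39.1 = 9.130 mol.
n(e⁻) = 1 × 9.130 = 9.130 mol.
Q = n(e⁻)·F = 9.130 × 96500 = 881100 C.
I = Q/t = 881100 / 2928.0 s = 301 A.

301 A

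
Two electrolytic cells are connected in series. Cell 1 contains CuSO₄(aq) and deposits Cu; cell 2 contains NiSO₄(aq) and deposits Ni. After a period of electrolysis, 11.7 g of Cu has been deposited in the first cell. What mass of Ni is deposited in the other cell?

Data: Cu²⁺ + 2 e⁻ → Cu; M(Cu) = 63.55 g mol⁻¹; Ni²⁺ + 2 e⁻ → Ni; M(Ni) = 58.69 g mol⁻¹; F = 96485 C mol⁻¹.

n(Cu) = 11.7 / 63.55 = 0.1841 mol.
Since Cu²⁺ + 2 e⁻ → Cu, n(e⁻) passed = 2 × 0.1841 = 0.3682 mol.
Cells in series carry the same charge, so the same 0.3682 mol of electrons passes through cell 2.
Ni²⁺ + 2 e⁻ → Ni, so n(Ni) = 0.3682 / 2 = 0.1841 mol.
m(Ni) = 0.1841 × 58.69 = 10.8 g.

10.8 g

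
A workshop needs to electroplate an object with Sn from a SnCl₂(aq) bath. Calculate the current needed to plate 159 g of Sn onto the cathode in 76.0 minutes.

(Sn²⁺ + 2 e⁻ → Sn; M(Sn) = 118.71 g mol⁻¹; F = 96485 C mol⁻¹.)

n(Sn) = 159 / 118.71 = 1.339 mol.
n(e⁻) = 2 × 1.339 = 2.679 mol.
Q = n(e⁻)·F = 2.679 × 96485 = 258500 C.
I = Q/t = 258500 / 4560.0 s = 56.7 A.

56.7 A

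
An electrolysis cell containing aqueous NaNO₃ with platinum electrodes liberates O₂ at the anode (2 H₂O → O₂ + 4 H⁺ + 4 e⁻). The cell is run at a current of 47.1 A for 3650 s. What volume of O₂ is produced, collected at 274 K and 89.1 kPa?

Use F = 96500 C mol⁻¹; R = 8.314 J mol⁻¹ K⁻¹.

Q = I·t = 47.10 A × 3650.0 s = 171900 C.
n(e⁻) = Q/F = 171900 / 96500 = 1.782 mol.
4 electrons are transferred per O₂ molecule, so n(O₂) = 1.782 / 4 = 0.4454 mol.
V = nRT/P = (0.4454 × 8.314 × 274) / (89.1 × 10³ Pa) = 0.0114 m³ = 11.4 L.

11.4 L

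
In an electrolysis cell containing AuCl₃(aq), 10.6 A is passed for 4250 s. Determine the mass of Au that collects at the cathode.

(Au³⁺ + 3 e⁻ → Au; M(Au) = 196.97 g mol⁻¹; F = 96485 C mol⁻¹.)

Q = I·t = 10.60 A × 4250.0 s = 45050 C.
n(e⁻) = Q/F = 45050 / 96485 = 0.4669 mol.
Au³⁺ + 3 e⁻ → Au, so n(Au) = n(e⁻)/3 = 0.1556 mol.
m = n·M = 0.1556 × 196.97 = 30.7 g.

30.7 g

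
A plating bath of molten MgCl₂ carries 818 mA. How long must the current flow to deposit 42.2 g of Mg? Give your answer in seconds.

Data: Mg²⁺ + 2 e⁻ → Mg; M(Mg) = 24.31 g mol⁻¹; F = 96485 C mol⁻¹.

n(Mg) = m/M = 42.2 / 24.31 = 1.736 mol.
Each Mg atom requires 2 electrons, so n(e⁻) = 2 × 1.736 = 3.472 mol.
Q = n(e⁻)·F = 3.472 × 96485 = 335000 C.
t = Q/I = 335000 / 0.8180 A = 409500 s.

4.10 × 10⁵ s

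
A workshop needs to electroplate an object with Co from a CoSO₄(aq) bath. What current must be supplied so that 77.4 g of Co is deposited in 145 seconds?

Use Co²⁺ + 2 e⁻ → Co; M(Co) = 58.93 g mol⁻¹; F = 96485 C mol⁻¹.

n(Co) = 77.4 / 58.93 = 1.313 mol.
n(e⁻) = 2 × 1.313 = 2.627 mol.
Q = n(e⁻)·F = 2.627 × 96485 = 253500 C.
I = Q/t = 253500 / 145.00 s = 1750 A.

1750 A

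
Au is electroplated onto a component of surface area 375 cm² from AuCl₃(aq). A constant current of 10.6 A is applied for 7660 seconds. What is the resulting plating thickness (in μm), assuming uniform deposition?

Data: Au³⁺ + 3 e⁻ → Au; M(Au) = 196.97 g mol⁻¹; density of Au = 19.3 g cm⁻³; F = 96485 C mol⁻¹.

76.3 μm

Q = I·t = 10.60 × 7660.0 = 81200 C; n(e⁻) = 0.8415 mol.
n(Au) = n(e⁻)/3 = 0.2805 mol, so m = 0.2805 × 196.97 = 55.25 g.
Volume = m/ρ = 55.25 / 19.3 = 2.863 cm³.
Thickness = V/A = 2.863 / 375 = 0.00763 cm = 76.3 μm.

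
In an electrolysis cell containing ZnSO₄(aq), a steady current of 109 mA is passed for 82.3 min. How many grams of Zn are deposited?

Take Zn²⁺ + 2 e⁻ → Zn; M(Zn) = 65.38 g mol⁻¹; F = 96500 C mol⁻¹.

0.182 g

Q = I·t = 0.1090 A × 4938.0 s = 538.2 C.
n(e⁻) = Q/F = 538.2 / 96500 = 0.005578 mol.
Zn²⁺ + 2 e⁻ → Zn, so n(Zn) = n(e⁻)/2 = 0.002789 mol.
m = n·M = 0.002789 × 65.38 = 0.182 g.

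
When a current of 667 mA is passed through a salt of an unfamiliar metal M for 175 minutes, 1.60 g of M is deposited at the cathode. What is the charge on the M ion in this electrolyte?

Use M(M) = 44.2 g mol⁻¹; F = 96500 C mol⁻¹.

Q = I·t = 0.6670 A × 10500 s = 7004 C, so n(e⁻) = 7004/96500 = 0.07258 mol.
n(M) deposited = 1.60 / 44.2 = 0.03620 mol.
Electrons per atom = n(e⁻)/n(M) = 0.07258 / 0.03620 = 2.00 ≈ 2, so the ion is M²⁺.

+2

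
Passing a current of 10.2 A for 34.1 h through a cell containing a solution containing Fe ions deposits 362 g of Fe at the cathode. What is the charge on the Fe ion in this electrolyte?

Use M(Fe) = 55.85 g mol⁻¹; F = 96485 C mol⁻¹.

Q = I·t = 10.20 A × 122760 s = 1252000 C, so n(e⁻) = 1252000/96485 = 12.98 mol.
n(Fe) deposited = 362 / 55.85 = 6.482 mol.
Electrons per atom = n(e⁻)/n(Fe) = 12.98 / 6.482 = 2.00 ≈ 2, so the ion is Fe²⁺.

+2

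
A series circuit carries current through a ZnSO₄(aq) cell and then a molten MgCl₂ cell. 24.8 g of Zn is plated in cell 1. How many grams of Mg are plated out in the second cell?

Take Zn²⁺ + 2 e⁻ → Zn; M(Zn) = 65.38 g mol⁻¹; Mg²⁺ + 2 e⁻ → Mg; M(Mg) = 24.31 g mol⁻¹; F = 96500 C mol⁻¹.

9.22 g

n(Zn) = 24.8 / 65.38 = 0.3793 mol.
Since Zn²⁺ + 2 e⁻ → Zn, n(e⁻) passed = 2 × 0.3793 = 0.7586 mol.
Cells in series carry the same charge, so the same 0.7586 mol of electrons passes through cell 2.
Mg²⁺ + 2 e⁻ → Mg, so n(Mg) = 0.7586 / 2 = 0.3793 mol.
m(Mg) = 0.3793 × 24.31 = 9.22 g.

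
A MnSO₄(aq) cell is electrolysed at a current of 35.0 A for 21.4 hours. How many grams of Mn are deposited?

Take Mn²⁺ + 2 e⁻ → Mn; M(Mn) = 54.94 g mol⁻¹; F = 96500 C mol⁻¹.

768 g

Q = I·t = 35.00 A × 77040 s = 2696000 C.
n(e⁻) = Q/F = 2696000 / 96500 = 27.94 mol.
Mn²⁺ + 2 e⁻ → Mn, so n(Mn) = n(e⁻)/2 = 13.97 mol.
m = n·M = 13.97 × 54.94 = 768 g.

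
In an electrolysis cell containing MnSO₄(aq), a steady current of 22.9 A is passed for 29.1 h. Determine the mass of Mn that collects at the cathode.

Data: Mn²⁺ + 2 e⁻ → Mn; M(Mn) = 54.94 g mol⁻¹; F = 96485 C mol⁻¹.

Q = I·t = 22.90 A × 104760 s = 2399000 C.
n(e⁻) = Q/F = 2399000 / 96485 = 24.86 mol.
Mn²⁺ + 2 e⁻ → Mn, so n(Mn) = n(e⁻)/2 = 12.43 mol.
m = n·M = 12.43 × 54.94 = 683 g.

683 g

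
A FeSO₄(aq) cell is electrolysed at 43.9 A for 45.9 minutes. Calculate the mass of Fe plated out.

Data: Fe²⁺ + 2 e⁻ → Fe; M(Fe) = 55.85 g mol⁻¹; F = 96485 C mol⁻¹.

Q = I·t = 43.90 A × 2754.0 s = 120900 C.
n(e⁻) = Q/F = 120900 / 96485 = 1.253 mol.
Fe²⁺ + 2 e⁻ → Fe, so n(Fe) = n(e⁻)/2 = 0.6265 mol.
m = n·M = 0.6265 × 55.85 = 35.0 g.

35.0 g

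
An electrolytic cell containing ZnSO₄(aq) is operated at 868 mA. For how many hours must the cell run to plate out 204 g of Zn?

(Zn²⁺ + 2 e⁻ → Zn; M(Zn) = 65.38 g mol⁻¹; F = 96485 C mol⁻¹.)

n(Zn) = m/M = 204 / 65.38 = 3.120 mol.
Each Zn atom requires 2 electrons, so n(e⁻) = 2 × 3.120 = 6.240 mol.
Q = n(e⁻)·F = 6.240 × 96485 = 602100 C.
t = Q/I = 602100 / 0.8680 A = 693700 s = 193 h.

193 h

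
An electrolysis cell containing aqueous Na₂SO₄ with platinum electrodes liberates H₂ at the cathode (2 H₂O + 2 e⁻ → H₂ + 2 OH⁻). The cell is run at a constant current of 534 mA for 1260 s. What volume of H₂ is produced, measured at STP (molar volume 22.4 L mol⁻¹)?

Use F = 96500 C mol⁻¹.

0.0781 L

Q = I·t = 0.5340 A × 1260.0 s = 672.8 C.
n(e⁻) = Q/F = 672.8 / 96500 = 0.006972 mol.
2 electrons are transferred per H₂ molecule, so n(H₂) = 0.006972 / 2 = 0.003486 mol.
V = n × V_m = 0.003486 × 22.4 = 0.0781 L.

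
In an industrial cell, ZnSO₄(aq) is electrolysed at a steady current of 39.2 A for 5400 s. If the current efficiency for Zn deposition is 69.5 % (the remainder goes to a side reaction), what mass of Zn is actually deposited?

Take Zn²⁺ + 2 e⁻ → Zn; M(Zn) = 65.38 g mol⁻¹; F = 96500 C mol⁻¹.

Q = I·t = 39.20 × 5400.0 = 211700 C.
n(e⁻) = 211700/96500 = 2.194 mol; theoretically n(Zn) = 2.194/2 = 1.097 mol, m_theo = 71.71 g.
At 69.5 % efficiency, m_actual = 0.695 × 71.71 = 49.8 g.

49.8 g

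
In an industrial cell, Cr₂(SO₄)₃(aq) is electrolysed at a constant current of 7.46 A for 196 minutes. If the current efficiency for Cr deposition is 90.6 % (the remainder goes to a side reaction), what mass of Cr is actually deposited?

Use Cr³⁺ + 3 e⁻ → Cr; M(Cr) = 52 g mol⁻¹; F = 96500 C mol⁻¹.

14.3 g

Q = I·t = 7.460 × 11760 = 87730 C.
n(e⁻) = 87730/96500 = 0.9091 mol; theoretically n(Cr) = 0.9091/3 = 0.3030 mol, m_theo = 15.76 g.
At 90.6 % efficiency, m_actual = 0.906 × 15.76 = 14.3 g.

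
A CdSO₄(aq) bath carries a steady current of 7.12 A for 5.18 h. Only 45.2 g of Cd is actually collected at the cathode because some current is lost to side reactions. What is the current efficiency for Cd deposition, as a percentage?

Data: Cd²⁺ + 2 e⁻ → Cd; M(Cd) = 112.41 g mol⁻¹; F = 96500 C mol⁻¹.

Q = I·t = 7.120 × 18648 = 132800 C; n(e⁻) = 132800/96500 = 1.376 mol.
Theoretical n(Cd) = n(e⁻)/2 = 0.6879 mol, i.e. m_theo = 0.6879 × 112.41 = 77.33 g.
Efficiency = m_actual / m_theo = 45.2 / 77.33 = 58.4 %.

58.4 %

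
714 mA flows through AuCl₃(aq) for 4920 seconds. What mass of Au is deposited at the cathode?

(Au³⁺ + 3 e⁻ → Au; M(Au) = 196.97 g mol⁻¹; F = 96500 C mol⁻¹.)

Q = I·t = 0.7140 A × 4920.0 s = 3513 C.
n(e⁻) = Q/F = 3513 / 96500 = 0.03640 mol.
Au³⁺ + 3 e⁻ → Au, so n(Au) = n(e⁻)/3 = 0.01213 mol.
m = n·M = 0.01213 × 196.97 = 2.39 g.

2.39 g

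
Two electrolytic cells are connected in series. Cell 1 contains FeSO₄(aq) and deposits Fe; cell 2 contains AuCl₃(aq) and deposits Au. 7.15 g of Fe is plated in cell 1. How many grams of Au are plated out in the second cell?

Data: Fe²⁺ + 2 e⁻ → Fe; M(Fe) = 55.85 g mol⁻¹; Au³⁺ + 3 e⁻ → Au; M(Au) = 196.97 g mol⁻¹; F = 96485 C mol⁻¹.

n(Fe) = 7.15 / 55.85 = 0.1280 mol.
Since Fe²⁺ + 2 e⁻ → Fe, n(e⁻) passed = 2 × 0.1280 = 0.2560 mol.
Cells in series carry the same charge, so the same 0.2560 mol of electrons passes through cell 2.
Au³⁺ + 3 e⁻ → Au, so n(Au) = 0.2560 / 3 = 0.08535 mol.
m(Au) = 0.08535 × 196.97 = 16.8 g.

16.8 g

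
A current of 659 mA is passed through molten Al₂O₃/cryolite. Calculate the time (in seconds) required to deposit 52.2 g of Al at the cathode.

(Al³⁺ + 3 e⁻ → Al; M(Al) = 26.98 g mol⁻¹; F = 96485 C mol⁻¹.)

8.50 × 10⁵ s

n(Al) = m/M = 52.2 / 26.98 = 1.935 mol.
Each Al atom requires 3 electrons, so n(e⁻) = 3 × 1.935 = 5.804 mol.
Q = n(e⁻)·F = 5.804 × 96485 = 560000 C.
t = Q/I = 560000 / 0.6590 A = 849800 s.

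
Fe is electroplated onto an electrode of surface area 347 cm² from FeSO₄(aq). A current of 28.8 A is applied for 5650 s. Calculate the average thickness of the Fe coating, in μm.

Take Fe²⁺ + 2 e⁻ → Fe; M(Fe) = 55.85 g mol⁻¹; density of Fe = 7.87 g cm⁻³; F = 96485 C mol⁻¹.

Q = I·t = 28.80 × 5650.0 = 162700 C; n(e⁻) = 1.686 mol.
n(Fe) = n(e⁻)/2 = 0.8432 mol, so m = 0.8432 × 55.85 = 47.09 g.
Volume = m/ρ = 47.09 / 7.87 = 5.984 cm³.
Thickness = V/A = 5.984 / 347 = 0.0172 cm = 172 μm.

172 μm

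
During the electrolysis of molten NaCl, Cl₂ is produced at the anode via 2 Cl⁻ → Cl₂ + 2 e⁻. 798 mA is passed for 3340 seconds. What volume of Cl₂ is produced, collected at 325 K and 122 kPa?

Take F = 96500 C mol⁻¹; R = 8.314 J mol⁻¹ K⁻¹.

0.306 L

Q = I·t = 0.7980 A × 3340.0 s = 2665 C.
n(e⁻) = Q/F = 2665 / 96500 = 0.02762 mol.
2 electrons are transferred per Cl₂ molecule, so n(Cl₂) = 0.02762 / 2 = 0.01381 mol.
V = nRT/P = (0.01381 × 8.314 × 325) / (122 × 10³ Pa) = 3.06 × 10⁻⁴ m³ = 0.306 L.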